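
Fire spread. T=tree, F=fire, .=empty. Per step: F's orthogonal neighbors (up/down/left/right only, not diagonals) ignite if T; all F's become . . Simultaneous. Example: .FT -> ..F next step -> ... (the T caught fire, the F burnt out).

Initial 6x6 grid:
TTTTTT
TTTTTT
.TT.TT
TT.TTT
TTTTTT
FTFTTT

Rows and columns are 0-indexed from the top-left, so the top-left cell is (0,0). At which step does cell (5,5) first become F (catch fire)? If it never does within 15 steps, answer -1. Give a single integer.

Step 1: cell (5,5)='T' (+4 fires, +2 burnt)
Step 2: cell (5,5)='T' (+4 fires, +4 burnt)
Step 3: cell (5,5)='F' (+4 fires, +4 burnt)
  -> target ignites at step 3
Step 4: cell (5,5)='.' (+3 fires, +4 burnt)
Step 5: cell (5,5)='.' (+4 fires, +3 burnt)
Step 6: cell (5,5)='.' (+5 fires, +4 burnt)
Step 7: cell (5,5)='.' (+5 fires, +5 burnt)
Step 8: cell (5,5)='.' (+2 fires, +5 burnt)
Step 9: cell (5,5)='.' (+0 fires, +2 burnt)
  fire out at step 9

3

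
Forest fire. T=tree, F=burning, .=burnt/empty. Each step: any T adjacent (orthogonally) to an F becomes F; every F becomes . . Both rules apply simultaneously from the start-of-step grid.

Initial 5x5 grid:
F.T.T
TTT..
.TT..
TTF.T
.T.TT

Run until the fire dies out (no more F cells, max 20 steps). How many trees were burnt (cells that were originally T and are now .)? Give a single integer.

Answer: 9

Derivation:
Step 1: +3 fires, +2 burnt (F count now 3)
Step 2: +5 fires, +3 burnt (F count now 5)
Step 3: +1 fires, +5 burnt (F count now 1)
Step 4: +0 fires, +1 burnt (F count now 0)
Fire out after step 4
Initially T: 13, now '.': 21
Total burnt (originally-T cells now '.'): 9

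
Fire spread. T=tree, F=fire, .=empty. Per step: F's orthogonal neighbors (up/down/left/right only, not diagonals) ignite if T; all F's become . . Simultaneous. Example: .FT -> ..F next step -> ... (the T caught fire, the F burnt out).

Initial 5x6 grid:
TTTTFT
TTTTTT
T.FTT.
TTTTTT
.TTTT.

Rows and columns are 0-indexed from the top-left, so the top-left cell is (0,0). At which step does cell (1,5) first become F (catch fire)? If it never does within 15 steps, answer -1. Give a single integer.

Step 1: cell (1,5)='T' (+6 fires, +2 burnt)
Step 2: cell (1,5)='F' (+8 fires, +6 burnt)
  -> target ignites at step 2
Step 3: cell (1,5)='.' (+6 fires, +8 burnt)
Step 4: cell (1,5)='.' (+4 fires, +6 burnt)
Step 5: cell (1,5)='.' (+0 fires, +4 burnt)
  fire out at step 5

2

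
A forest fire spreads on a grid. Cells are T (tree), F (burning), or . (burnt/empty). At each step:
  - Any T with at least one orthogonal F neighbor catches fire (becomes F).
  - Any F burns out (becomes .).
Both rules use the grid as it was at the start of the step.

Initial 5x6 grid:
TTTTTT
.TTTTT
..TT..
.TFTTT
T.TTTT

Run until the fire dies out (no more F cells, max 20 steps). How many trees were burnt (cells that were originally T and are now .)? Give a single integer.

Step 1: +4 fires, +1 burnt (F count now 4)
Step 2: +4 fires, +4 burnt (F count now 4)
Step 3: +5 fires, +4 burnt (F count now 5)
Step 4: +4 fires, +5 burnt (F count now 4)
Step 5: +3 fires, +4 burnt (F count now 3)
Step 6: +1 fires, +3 burnt (F count now 1)
Step 7: +0 fires, +1 burnt (F count now 0)
Fire out after step 7
Initially T: 22, now '.': 29
Total burnt (originally-T cells now '.'): 21

Answer: 21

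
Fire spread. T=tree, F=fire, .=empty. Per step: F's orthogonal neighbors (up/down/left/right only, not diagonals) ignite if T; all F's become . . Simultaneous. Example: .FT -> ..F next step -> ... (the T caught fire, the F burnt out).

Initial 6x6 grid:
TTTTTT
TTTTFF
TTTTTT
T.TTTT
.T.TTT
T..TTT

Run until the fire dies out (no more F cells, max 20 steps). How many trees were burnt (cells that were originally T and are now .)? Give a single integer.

Step 1: +5 fires, +2 burnt (F count now 5)
Step 2: +5 fires, +5 burnt (F count now 5)
Step 3: +6 fires, +5 burnt (F count now 6)
Step 4: +7 fires, +6 burnt (F count now 7)
Step 5: +3 fires, +7 burnt (F count now 3)
Step 6: +1 fires, +3 burnt (F count now 1)
Step 7: +0 fires, +1 burnt (F count now 0)
Fire out after step 7
Initially T: 29, now '.': 34
Total burnt (originally-T cells now '.'): 27

Answer: 27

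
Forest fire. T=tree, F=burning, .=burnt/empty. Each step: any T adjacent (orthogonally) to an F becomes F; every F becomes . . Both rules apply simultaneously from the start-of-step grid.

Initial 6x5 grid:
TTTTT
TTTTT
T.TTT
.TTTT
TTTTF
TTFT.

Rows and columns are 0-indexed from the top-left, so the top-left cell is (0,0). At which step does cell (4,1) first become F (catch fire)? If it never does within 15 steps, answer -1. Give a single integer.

Step 1: cell (4,1)='T' (+5 fires, +2 burnt)
Step 2: cell (4,1)='F' (+5 fires, +5 burnt)
  -> target ignites at step 2
Step 3: cell (4,1)='.' (+5 fires, +5 burnt)
Step 4: cell (4,1)='.' (+3 fires, +5 burnt)
Step 5: cell (4,1)='.' (+3 fires, +3 burnt)
Step 6: cell (4,1)='.' (+2 fires, +3 burnt)
Step 7: cell (4,1)='.' (+2 fires, +2 burnt)
Step 8: cell (4,1)='.' (+0 fires, +2 burnt)
  fire out at step 8

2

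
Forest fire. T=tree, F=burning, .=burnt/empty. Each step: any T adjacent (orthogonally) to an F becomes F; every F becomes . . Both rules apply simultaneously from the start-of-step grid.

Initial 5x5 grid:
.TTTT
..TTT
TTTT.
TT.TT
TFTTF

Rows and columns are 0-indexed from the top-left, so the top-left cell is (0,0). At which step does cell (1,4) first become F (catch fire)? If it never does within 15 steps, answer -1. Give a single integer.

Step 1: cell (1,4)='T' (+5 fires, +2 burnt)
Step 2: cell (1,4)='T' (+3 fires, +5 burnt)
Step 3: cell (1,4)='T' (+3 fires, +3 burnt)
Step 4: cell (1,4)='T' (+2 fires, +3 burnt)
Step 5: cell (1,4)='F' (+3 fires, +2 burnt)
  -> target ignites at step 5
Step 6: cell (1,4)='.' (+2 fires, +3 burnt)
Step 7: cell (1,4)='.' (+0 fires, +2 burnt)
  fire out at step 7

5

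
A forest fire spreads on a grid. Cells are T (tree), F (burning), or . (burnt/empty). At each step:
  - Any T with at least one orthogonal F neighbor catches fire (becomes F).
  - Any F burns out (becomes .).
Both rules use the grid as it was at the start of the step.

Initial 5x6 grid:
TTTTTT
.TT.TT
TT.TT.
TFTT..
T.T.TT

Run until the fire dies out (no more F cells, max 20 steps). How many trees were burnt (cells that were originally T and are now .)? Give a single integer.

Step 1: +3 fires, +1 burnt (F count now 3)
Step 2: +5 fires, +3 burnt (F count now 5)
Step 3: +3 fires, +5 burnt (F count now 3)
Step 4: +3 fires, +3 burnt (F count now 3)
Step 5: +2 fires, +3 burnt (F count now 2)
Step 6: +2 fires, +2 burnt (F count now 2)
Step 7: +1 fires, +2 burnt (F count now 1)
Step 8: +0 fires, +1 burnt (F count now 0)
Fire out after step 8
Initially T: 21, now '.': 28
Total burnt (originally-T cells now '.'): 19

Answer: 19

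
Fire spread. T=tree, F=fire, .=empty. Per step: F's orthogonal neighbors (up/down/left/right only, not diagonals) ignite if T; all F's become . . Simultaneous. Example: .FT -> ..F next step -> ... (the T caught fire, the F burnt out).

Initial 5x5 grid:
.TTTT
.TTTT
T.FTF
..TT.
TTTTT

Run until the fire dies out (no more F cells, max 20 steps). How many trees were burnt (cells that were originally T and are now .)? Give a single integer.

Step 1: +4 fires, +2 burnt (F count now 4)
Step 2: +6 fires, +4 burnt (F count now 6)
Step 3: +4 fires, +6 burnt (F count now 4)
Step 4: +2 fires, +4 burnt (F count now 2)
Step 5: +0 fires, +2 burnt (F count now 0)
Fire out after step 5
Initially T: 17, now '.': 24
Total burnt (originally-T cells now '.'): 16

Answer: 16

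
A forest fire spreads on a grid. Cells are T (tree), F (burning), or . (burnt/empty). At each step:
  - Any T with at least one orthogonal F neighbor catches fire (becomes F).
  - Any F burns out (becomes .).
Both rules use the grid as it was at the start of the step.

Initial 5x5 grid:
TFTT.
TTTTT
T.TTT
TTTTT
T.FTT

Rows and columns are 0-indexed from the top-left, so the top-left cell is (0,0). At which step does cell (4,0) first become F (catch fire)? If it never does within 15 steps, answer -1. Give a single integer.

Step 1: cell (4,0)='T' (+5 fires, +2 burnt)
Step 2: cell (4,0)='T' (+7 fires, +5 burnt)
Step 3: cell (4,0)='T' (+5 fires, +7 burnt)
Step 4: cell (4,0)='F' (+3 fires, +5 burnt)
  -> target ignites at step 4
Step 5: cell (4,0)='.' (+0 fires, +3 burnt)
  fire out at step 5

4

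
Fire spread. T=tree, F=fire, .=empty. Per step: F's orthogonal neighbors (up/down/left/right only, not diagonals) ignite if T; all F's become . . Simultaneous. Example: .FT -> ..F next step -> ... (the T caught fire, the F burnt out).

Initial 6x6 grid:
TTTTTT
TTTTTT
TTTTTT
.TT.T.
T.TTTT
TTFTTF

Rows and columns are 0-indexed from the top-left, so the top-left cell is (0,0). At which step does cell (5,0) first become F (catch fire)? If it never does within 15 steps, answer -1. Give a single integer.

Step 1: cell (5,0)='T' (+5 fires, +2 burnt)
Step 2: cell (5,0)='F' (+4 fires, +5 burnt)
  -> target ignites at step 2
Step 3: cell (5,0)='.' (+4 fires, +4 burnt)
Step 4: cell (5,0)='.' (+4 fires, +4 burnt)
Step 5: cell (5,0)='.' (+6 fires, +4 burnt)
Step 6: cell (5,0)='.' (+5 fires, +6 burnt)
Step 7: cell (5,0)='.' (+2 fires, +5 burnt)
Step 8: cell (5,0)='.' (+0 fires, +2 burnt)
  fire out at step 8

2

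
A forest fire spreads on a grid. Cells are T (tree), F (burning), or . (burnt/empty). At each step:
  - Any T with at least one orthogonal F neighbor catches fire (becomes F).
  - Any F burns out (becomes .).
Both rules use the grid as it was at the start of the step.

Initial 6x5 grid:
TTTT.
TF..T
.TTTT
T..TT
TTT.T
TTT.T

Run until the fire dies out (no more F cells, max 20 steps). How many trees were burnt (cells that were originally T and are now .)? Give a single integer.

Answer: 14

Derivation:
Step 1: +3 fires, +1 burnt (F count now 3)
Step 2: +3 fires, +3 burnt (F count now 3)
Step 3: +2 fires, +3 burnt (F count now 2)
Step 4: +2 fires, +2 burnt (F count now 2)
Step 5: +2 fires, +2 burnt (F count now 2)
Step 6: +1 fires, +2 burnt (F count now 1)
Step 7: +1 fires, +1 burnt (F count now 1)
Step 8: +0 fires, +1 burnt (F count now 0)
Fire out after step 8
Initially T: 21, now '.': 23
Total burnt (originally-T cells now '.'): 14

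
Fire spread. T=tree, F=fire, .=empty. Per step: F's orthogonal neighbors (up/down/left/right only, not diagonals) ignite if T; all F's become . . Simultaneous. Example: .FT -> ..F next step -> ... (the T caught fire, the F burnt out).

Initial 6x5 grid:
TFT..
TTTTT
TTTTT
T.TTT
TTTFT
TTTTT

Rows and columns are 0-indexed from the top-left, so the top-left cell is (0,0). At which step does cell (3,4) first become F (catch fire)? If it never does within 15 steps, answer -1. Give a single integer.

Step 1: cell (3,4)='T' (+7 fires, +2 burnt)
Step 2: cell (3,4)='F' (+9 fires, +7 burnt)
  -> target ignites at step 2
Step 3: cell (3,4)='.' (+6 fires, +9 burnt)
Step 4: cell (3,4)='.' (+3 fires, +6 burnt)
Step 5: cell (3,4)='.' (+0 fires, +3 burnt)
  fire out at step 5

2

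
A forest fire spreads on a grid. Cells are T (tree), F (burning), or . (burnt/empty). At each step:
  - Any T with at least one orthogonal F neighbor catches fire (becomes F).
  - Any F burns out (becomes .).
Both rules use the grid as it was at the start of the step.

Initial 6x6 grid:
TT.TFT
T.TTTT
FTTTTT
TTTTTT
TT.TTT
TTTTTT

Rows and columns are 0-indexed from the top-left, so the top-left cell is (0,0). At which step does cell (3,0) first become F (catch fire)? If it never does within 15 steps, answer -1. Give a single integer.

Step 1: cell (3,0)='F' (+6 fires, +2 burnt)
  -> target ignites at step 1
Step 2: cell (3,0)='.' (+7 fires, +6 burnt)
Step 3: cell (3,0)='.' (+8 fires, +7 burnt)
Step 4: cell (3,0)='.' (+4 fires, +8 burnt)
Step 5: cell (3,0)='.' (+4 fires, +4 burnt)
Step 6: cell (3,0)='.' (+2 fires, +4 burnt)
Step 7: cell (3,0)='.' (+0 fires, +2 burnt)
  fire out at step 7

1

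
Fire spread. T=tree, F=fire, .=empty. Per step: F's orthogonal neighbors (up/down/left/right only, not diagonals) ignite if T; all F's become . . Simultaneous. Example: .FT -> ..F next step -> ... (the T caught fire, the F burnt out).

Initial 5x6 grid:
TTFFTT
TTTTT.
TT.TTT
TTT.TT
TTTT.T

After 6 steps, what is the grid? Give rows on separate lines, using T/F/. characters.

Step 1: 4 trees catch fire, 2 burn out
  TF..FT
  TTFFT.
  TT.TTT
  TTT.TT
  TTTT.T
Step 2: 5 trees catch fire, 4 burn out
  F....F
  TF..F.
  TT.FTT
  TTT.TT
  TTTT.T
Step 3: 3 trees catch fire, 5 burn out
  ......
  F.....
  TF..FT
  TTT.TT
  TTTT.T
Step 4: 4 trees catch fire, 3 burn out
  ......
  ......
  F....F
  TFT.FT
  TTTT.T
Step 5: 4 trees catch fire, 4 burn out
  ......
  ......
  ......
  F.F..F
  TFTT.T
Step 6: 3 trees catch fire, 4 burn out
  ......
  ......
  ......
  ......
  F.FT.F

......
......
......
......
F.FT.F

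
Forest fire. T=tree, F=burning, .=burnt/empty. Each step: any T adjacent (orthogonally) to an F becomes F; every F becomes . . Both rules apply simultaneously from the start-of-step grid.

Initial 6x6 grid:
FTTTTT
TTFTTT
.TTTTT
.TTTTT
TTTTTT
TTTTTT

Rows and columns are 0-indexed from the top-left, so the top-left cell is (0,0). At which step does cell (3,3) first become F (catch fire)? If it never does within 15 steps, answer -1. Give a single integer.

Step 1: cell (3,3)='T' (+6 fires, +2 burnt)
Step 2: cell (3,3)='T' (+5 fires, +6 burnt)
Step 3: cell (3,3)='F' (+6 fires, +5 burnt)
  -> target ignites at step 3
Step 4: cell (3,3)='.' (+6 fires, +6 burnt)
Step 5: cell (3,3)='.' (+5 fires, +6 burnt)
Step 6: cell (3,3)='.' (+3 fires, +5 burnt)
Step 7: cell (3,3)='.' (+1 fires, +3 burnt)
Step 8: cell (3,3)='.' (+0 fires, +1 burnt)
  fire out at step 8

3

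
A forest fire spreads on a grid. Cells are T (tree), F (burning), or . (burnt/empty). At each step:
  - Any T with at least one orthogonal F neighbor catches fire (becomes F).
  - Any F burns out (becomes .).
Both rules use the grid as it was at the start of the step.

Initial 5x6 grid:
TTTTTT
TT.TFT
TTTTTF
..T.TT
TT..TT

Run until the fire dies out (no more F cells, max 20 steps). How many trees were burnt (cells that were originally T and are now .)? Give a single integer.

Step 1: +5 fires, +2 burnt (F count now 5)
Step 2: +5 fires, +5 burnt (F count now 5)
Step 3: +3 fires, +5 burnt (F count now 3)
Step 4: +3 fires, +3 burnt (F count now 3)
Step 5: +3 fires, +3 burnt (F count now 3)
Step 6: +1 fires, +3 burnt (F count now 1)
Step 7: +0 fires, +1 burnt (F count now 0)
Fire out after step 7
Initially T: 22, now '.': 28
Total burnt (originally-T cells now '.'): 20

Answer: 20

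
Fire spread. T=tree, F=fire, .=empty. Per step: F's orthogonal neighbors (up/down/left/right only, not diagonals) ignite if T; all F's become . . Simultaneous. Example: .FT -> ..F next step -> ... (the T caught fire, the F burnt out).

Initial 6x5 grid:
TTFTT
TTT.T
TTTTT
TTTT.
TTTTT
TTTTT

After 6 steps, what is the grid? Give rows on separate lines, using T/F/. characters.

Step 1: 3 trees catch fire, 1 burn out
  TF.FT
  TTF.T
  TTTTT
  TTTT.
  TTTTT
  TTTTT
Step 2: 4 trees catch fire, 3 burn out
  F...F
  TF..T
  TTFTT
  TTTT.
  TTTTT
  TTTTT
Step 3: 5 trees catch fire, 4 burn out
  .....
  F...F
  TF.FT
  TTFT.
  TTTTT
  TTTTT
Step 4: 5 trees catch fire, 5 burn out
  .....
  .....
  F...F
  TF.F.
  TTFTT
  TTTTT
Step 5: 4 trees catch fire, 5 burn out
  .....
  .....
  .....
  F....
  TF.FT
  TTFTT
Step 6: 4 trees catch fire, 4 burn out
  .....
  .....
  .....
  .....
  F...F
  TF.FT

.....
.....
.....
.....
F...F
TF.FT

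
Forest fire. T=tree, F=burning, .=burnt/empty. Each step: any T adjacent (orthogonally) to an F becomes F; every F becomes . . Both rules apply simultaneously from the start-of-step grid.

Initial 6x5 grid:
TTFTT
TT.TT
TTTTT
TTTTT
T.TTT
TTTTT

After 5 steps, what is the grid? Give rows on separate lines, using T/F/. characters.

Step 1: 2 trees catch fire, 1 burn out
  TF.FT
  TT.TT
  TTTTT
  TTTTT
  T.TTT
  TTTTT
Step 2: 4 trees catch fire, 2 burn out
  F...F
  TF.FT
  TTTTT
  TTTTT
  T.TTT
  TTTTT
Step 3: 4 trees catch fire, 4 burn out
  .....
  F...F
  TFTFT
  TTTTT
  T.TTT
  TTTTT
Step 4: 5 trees catch fire, 4 burn out
  .....
  .....
  F.F.F
  TFTFT
  T.TTT
  TTTTT
Step 5: 4 trees catch fire, 5 burn out
  .....
  .....
  .....
  F.F.F
  T.TFT
  TTTTT

.....
.....
.....
F.F.F
T.TFT
TTTTT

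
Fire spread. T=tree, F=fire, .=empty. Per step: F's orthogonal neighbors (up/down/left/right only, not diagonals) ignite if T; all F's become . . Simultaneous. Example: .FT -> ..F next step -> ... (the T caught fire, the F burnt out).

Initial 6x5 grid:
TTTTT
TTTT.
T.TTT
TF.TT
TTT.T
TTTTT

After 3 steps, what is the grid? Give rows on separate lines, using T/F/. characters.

Step 1: 2 trees catch fire, 1 burn out
  TTTTT
  TTTT.
  T.TTT
  F..TT
  TFT.T
  TTTTT
Step 2: 4 trees catch fire, 2 burn out
  TTTTT
  TTTT.
  F.TTT
  ...TT
  F.F.T
  TFTTT
Step 3: 3 trees catch fire, 4 burn out
  TTTTT
  FTTT.
  ..TTT
  ...TT
  ....T
  F.FTT

TTTTT
FTTT.
..TTT
...TT
....T
F.FTT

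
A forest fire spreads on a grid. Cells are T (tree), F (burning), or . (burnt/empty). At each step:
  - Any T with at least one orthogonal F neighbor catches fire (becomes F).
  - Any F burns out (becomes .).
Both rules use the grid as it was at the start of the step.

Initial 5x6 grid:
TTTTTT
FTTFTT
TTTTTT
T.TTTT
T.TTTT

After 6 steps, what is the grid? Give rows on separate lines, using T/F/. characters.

Step 1: 7 trees catch fire, 2 burn out
  FTTFTT
  .FF.FT
  FTTFTT
  T.TTTT
  T.TTTT
Step 2: 9 trees catch fire, 7 burn out
  .FF.FT
  .....F
  .FF.FT
  F.TFTT
  T.TTTT
Step 3: 6 trees catch fire, 9 burn out
  .....F
  ......
  .....F
  ..F.FT
  F.TFTT
Step 4: 3 trees catch fire, 6 burn out
  ......
  ......
  ......
  .....F
  ..F.FT
Step 5: 1 trees catch fire, 3 burn out
  ......
  ......
  ......
  ......
  .....F
Step 6: 0 trees catch fire, 1 burn out
  ......
  ......
  ......
  ......
  ......

......
......
......
......
......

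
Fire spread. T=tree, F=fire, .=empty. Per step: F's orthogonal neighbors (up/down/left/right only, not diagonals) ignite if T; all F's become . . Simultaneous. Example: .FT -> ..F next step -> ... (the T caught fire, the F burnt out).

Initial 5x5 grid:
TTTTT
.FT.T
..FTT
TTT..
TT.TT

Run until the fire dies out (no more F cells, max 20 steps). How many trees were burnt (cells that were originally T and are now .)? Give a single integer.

Answer: 14

Derivation:
Step 1: +4 fires, +2 burnt (F count now 4)
Step 2: +4 fires, +4 burnt (F count now 4)
Step 3: +4 fires, +4 burnt (F count now 4)
Step 4: +2 fires, +4 burnt (F count now 2)
Step 5: +0 fires, +2 burnt (F count now 0)
Fire out after step 5
Initially T: 16, now '.': 23
Total burnt (originally-T cells now '.'): 14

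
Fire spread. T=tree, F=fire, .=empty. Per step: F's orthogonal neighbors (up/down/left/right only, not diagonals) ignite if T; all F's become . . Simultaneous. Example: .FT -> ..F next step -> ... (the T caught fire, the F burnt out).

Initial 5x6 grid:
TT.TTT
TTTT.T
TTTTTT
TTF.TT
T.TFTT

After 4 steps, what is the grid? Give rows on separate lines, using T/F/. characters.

Step 1: 4 trees catch fire, 2 burn out
  TT.TTT
  TTTT.T
  TTFTTT
  TF..TT
  T.F.FT
Step 2: 6 trees catch fire, 4 burn out
  TT.TTT
  TTFT.T
  TF.FTT
  F...FT
  T....F
Step 3: 6 trees catch fire, 6 burn out
  TT.TTT
  TF.F.T
  F...FT
  .....F
  F.....
Step 4: 4 trees catch fire, 6 burn out
  TF.FTT
  F....T
  .....F
  ......
  ......

TF.FTT
F....T
.....F
......
......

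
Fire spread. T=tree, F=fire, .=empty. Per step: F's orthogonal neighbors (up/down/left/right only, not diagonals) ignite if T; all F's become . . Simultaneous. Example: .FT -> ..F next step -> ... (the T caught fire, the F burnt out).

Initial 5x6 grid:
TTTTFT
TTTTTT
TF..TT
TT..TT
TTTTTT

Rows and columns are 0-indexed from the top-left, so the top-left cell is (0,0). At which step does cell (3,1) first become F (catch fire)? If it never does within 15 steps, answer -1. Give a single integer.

Step 1: cell (3,1)='F' (+6 fires, +2 burnt)
  -> target ignites at step 1
Step 2: cell (3,1)='.' (+9 fires, +6 burnt)
Step 3: cell (3,1)='.' (+5 fires, +9 burnt)
Step 4: cell (3,1)='.' (+3 fires, +5 burnt)
Step 5: cell (3,1)='.' (+1 fires, +3 burnt)
Step 6: cell (3,1)='.' (+0 fires, +1 burnt)
  fire out at step 6

1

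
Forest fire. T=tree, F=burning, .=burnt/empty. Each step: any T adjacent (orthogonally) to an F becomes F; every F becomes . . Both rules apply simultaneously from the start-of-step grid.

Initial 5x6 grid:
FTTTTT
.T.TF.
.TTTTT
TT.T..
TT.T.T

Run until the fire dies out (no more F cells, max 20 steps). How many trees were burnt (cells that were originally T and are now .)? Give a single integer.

Step 1: +4 fires, +2 burnt (F count now 4)
Step 2: +6 fires, +4 burnt (F count now 6)
Step 3: +3 fires, +6 burnt (F count now 3)
Step 4: +2 fires, +3 burnt (F count now 2)
Step 5: +2 fires, +2 burnt (F count now 2)
Step 6: +1 fires, +2 burnt (F count now 1)
Step 7: +0 fires, +1 burnt (F count now 0)
Fire out after step 7
Initially T: 19, now '.': 29
Total burnt (originally-T cells now '.'): 18

Answer: 18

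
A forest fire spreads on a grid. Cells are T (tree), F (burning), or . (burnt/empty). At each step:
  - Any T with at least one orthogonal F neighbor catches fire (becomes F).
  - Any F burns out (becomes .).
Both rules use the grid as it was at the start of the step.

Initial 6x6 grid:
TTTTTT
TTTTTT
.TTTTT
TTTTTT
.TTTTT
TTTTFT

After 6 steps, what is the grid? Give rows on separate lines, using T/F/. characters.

Step 1: 3 trees catch fire, 1 burn out
  TTTTTT
  TTTTTT
  .TTTTT
  TTTTTT
  .TTTFT
  TTTF.F
Step 2: 4 trees catch fire, 3 burn out
  TTTTTT
  TTTTTT
  .TTTTT
  TTTTFT
  .TTF.F
  TTF...
Step 3: 5 trees catch fire, 4 burn out
  TTTTTT
  TTTTTT
  .TTTFT
  TTTF.F
  .TF...
  TF....
Step 4: 6 trees catch fire, 5 burn out
  TTTTTT
  TTTTFT
  .TTF.F
  TTF...
  .F....
  F.....
Step 5: 5 trees catch fire, 6 burn out
  TTTTFT
  TTTF.F
  .TF...
  TF....
  ......
  ......
Step 6: 5 trees catch fire, 5 burn out
  TTTF.F
  TTF...
  .F....
  F.....
  ......
  ......

TTTF.F
TTF...
.F....
F.....
......
......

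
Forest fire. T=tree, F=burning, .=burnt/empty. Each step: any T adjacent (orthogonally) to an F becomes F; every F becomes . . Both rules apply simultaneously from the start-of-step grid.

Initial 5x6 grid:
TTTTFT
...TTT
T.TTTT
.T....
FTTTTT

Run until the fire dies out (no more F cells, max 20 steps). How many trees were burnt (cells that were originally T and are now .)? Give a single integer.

Answer: 18

Derivation:
Step 1: +4 fires, +2 burnt (F count now 4)
Step 2: +6 fires, +4 burnt (F count now 6)
Step 3: +4 fires, +6 burnt (F count now 4)
Step 4: +3 fires, +4 burnt (F count now 3)
Step 5: +1 fires, +3 burnt (F count now 1)
Step 6: +0 fires, +1 burnt (F count now 0)
Fire out after step 6
Initially T: 19, now '.': 29
Total burnt (originally-T cells now '.'): 18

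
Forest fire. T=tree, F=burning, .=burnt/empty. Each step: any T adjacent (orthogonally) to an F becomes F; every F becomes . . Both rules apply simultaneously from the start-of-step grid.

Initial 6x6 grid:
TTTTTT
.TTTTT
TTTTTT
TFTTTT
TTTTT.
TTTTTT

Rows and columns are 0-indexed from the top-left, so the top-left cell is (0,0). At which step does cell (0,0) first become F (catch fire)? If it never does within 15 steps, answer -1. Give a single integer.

Step 1: cell (0,0)='T' (+4 fires, +1 burnt)
Step 2: cell (0,0)='T' (+7 fires, +4 burnt)
Step 3: cell (0,0)='T' (+7 fires, +7 burnt)
Step 4: cell (0,0)='F' (+7 fires, +7 burnt)
  -> target ignites at step 4
Step 5: cell (0,0)='.' (+4 fires, +7 burnt)
Step 6: cell (0,0)='.' (+3 fires, +4 burnt)
Step 7: cell (0,0)='.' (+1 fires, +3 burnt)
Step 8: cell (0,0)='.' (+0 fires, +1 burnt)
  fire out at step 8

4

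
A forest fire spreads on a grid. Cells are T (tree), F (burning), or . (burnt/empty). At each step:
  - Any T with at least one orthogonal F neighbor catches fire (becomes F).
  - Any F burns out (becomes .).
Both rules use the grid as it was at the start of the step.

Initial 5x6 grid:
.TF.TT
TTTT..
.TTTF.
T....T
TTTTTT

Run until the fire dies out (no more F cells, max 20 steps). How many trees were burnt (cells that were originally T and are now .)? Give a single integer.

Step 1: +3 fires, +2 burnt (F count now 3)
Step 2: +3 fires, +3 burnt (F count now 3)
Step 3: +2 fires, +3 burnt (F count now 2)
Step 4: +0 fires, +2 burnt (F count now 0)
Fire out after step 4
Initially T: 18, now '.': 20
Total burnt (originally-T cells now '.'): 8

Answer: 8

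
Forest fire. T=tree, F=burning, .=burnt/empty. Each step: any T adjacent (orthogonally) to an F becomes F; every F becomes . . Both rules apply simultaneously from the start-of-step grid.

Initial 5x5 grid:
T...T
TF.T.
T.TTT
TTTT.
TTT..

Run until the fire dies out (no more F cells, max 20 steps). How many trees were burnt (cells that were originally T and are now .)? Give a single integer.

Answer: 14

Derivation:
Step 1: +1 fires, +1 burnt (F count now 1)
Step 2: +2 fires, +1 burnt (F count now 2)
Step 3: +1 fires, +2 burnt (F count now 1)
Step 4: +2 fires, +1 burnt (F count now 2)
Step 5: +2 fires, +2 burnt (F count now 2)
Step 6: +3 fires, +2 burnt (F count now 3)
Step 7: +1 fires, +3 burnt (F count now 1)
Step 8: +2 fires, +1 burnt (F count now 2)
Step 9: +0 fires, +2 burnt (F count now 0)
Fire out after step 9
Initially T: 15, now '.': 24
Total burnt (originally-T cells now '.'): 14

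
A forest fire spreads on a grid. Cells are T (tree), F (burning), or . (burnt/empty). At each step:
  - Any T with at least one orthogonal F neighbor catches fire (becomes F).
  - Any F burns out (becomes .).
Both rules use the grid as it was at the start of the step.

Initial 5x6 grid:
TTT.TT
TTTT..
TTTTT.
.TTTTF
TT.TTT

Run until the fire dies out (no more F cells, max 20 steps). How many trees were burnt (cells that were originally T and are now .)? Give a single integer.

Step 1: +2 fires, +1 burnt (F count now 2)
Step 2: +3 fires, +2 burnt (F count now 3)
Step 3: +3 fires, +3 burnt (F count now 3)
Step 4: +3 fires, +3 burnt (F count now 3)
Step 5: +3 fires, +3 burnt (F count now 3)
Step 6: +4 fires, +3 burnt (F count now 4)
Step 7: +2 fires, +4 burnt (F count now 2)
Step 8: +1 fires, +2 burnt (F count now 1)
Step 9: +0 fires, +1 burnt (F count now 0)
Fire out after step 9
Initially T: 23, now '.': 28
Total burnt (originally-T cells now '.'): 21

Answer: 21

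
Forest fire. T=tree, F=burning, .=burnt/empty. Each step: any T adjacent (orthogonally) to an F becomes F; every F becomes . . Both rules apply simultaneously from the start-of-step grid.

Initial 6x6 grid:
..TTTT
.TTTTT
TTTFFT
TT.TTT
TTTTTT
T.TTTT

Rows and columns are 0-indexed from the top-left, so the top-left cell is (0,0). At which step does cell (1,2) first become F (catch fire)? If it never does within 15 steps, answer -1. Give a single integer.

Step 1: cell (1,2)='T' (+6 fires, +2 burnt)
Step 2: cell (1,2)='F' (+8 fires, +6 burnt)
  -> target ignites at step 2
Step 3: cell (1,2)='.' (+9 fires, +8 burnt)
Step 4: cell (1,2)='.' (+4 fires, +9 burnt)
Step 5: cell (1,2)='.' (+1 fires, +4 burnt)
Step 6: cell (1,2)='.' (+1 fires, +1 burnt)
Step 7: cell (1,2)='.' (+0 fires, +1 burnt)
  fire out at step 7

2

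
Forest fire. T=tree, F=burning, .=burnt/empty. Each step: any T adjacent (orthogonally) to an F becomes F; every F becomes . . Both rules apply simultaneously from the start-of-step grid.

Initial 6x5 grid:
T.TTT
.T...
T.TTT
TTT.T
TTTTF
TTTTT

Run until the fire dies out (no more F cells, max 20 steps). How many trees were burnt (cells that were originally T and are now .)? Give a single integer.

Step 1: +3 fires, +1 burnt (F count now 3)
Step 2: +3 fires, +3 burnt (F count now 3)
Step 3: +4 fires, +3 burnt (F count now 4)
Step 4: +4 fires, +4 burnt (F count now 4)
Step 5: +2 fires, +4 burnt (F count now 2)
Step 6: +1 fires, +2 burnt (F count now 1)
Step 7: +0 fires, +1 burnt (F count now 0)
Fire out after step 7
Initially T: 22, now '.': 25
Total burnt (originally-T cells now '.'): 17

Answer: 17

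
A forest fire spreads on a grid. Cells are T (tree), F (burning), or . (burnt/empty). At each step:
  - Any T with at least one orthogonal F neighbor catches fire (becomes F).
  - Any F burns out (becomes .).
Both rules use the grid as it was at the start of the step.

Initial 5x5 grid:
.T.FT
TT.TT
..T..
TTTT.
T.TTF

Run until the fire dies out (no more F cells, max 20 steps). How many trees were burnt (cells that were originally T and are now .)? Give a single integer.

Answer: 11

Derivation:
Step 1: +3 fires, +2 burnt (F count now 3)
Step 2: +3 fires, +3 burnt (F count now 3)
Step 3: +1 fires, +3 burnt (F count now 1)
Step 4: +2 fires, +1 burnt (F count now 2)
Step 5: +1 fires, +2 burnt (F count now 1)
Step 6: +1 fires, +1 burnt (F count now 1)
Step 7: +0 fires, +1 burnt (F count now 0)
Fire out after step 7
Initially T: 14, now '.': 22
Total burnt (originally-T cells now '.'): 11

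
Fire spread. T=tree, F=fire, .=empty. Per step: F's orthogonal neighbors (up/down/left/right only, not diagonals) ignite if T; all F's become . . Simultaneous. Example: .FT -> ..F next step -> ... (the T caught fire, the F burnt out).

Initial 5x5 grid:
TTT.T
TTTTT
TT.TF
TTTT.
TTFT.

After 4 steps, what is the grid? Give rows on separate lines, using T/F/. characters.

Step 1: 5 trees catch fire, 2 burn out
  TTT.T
  TTTTF
  TT.F.
  TTFT.
  TF.F.
Step 2: 5 trees catch fire, 5 burn out
  TTT.F
  TTTF.
  TT...
  TF.F.
  F....
Step 3: 3 trees catch fire, 5 burn out
  TTT..
  TTF..
  TF...
  F....
  .....
Step 4: 3 trees catch fire, 3 burn out
  TTF..
  TF...
  F....
  .....
  .....

TTF..
TF...
F....
.....
.....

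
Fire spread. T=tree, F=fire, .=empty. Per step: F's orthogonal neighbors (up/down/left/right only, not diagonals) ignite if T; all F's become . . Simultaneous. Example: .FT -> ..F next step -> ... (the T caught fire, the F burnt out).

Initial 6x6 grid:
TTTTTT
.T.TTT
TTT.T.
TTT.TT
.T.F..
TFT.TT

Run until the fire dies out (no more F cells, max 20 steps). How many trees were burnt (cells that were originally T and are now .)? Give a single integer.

Step 1: +3 fires, +2 burnt (F count now 3)
Step 2: +1 fires, +3 burnt (F count now 1)
Step 3: +3 fires, +1 burnt (F count now 3)
Step 4: +3 fires, +3 burnt (F count now 3)
Step 5: +1 fires, +3 burnt (F count now 1)
Step 6: +2 fires, +1 burnt (F count now 2)
Step 7: +1 fires, +2 burnt (F count now 1)
Step 8: +2 fires, +1 burnt (F count now 2)
Step 9: +2 fires, +2 burnt (F count now 2)
Step 10: +2 fires, +2 burnt (F count now 2)
Step 11: +1 fires, +2 burnt (F count now 1)
Step 12: +1 fires, +1 burnt (F count now 1)
Step 13: +0 fires, +1 burnt (F count now 0)
Fire out after step 13
Initially T: 24, now '.': 34
Total burnt (originally-T cells now '.'): 22

Answer: 22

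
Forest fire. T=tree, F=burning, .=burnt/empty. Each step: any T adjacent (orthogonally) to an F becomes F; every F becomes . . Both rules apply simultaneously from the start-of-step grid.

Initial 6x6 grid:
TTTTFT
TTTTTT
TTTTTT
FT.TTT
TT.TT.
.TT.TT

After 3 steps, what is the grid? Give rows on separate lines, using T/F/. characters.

Step 1: 6 trees catch fire, 2 burn out
  TTTF.F
  TTTTFT
  FTTTTT
  .F.TTT
  FT.TT.
  .TT.TT
Step 2: 7 trees catch fire, 6 burn out
  TTF...
  FTTF.F
  .FTTFT
  ...TTT
  .F.TT.
  .TT.TT
Step 3: 9 trees catch fire, 7 burn out
  FF....
  .FF...
  ..FF.F
  ...TFT
  ...TT.
  .FT.TT

FF....
.FF...
..FF.F
...TFT
...TT.
.FT.TT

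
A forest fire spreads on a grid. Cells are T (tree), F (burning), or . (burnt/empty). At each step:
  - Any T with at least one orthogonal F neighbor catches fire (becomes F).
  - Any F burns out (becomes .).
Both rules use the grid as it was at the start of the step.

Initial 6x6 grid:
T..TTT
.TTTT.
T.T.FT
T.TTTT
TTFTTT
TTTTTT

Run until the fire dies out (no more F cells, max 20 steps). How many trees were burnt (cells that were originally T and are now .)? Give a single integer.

Answer: 26

Derivation:
Step 1: +7 fires, +2 burnt (F count now 7)
Step 2: +9 fires, +7 burnt (F count now 9)
Step 3: +7 fires, +9 burnt (F count now 7)
Step 4: +3 fires, +7 burnt (F count now 3)
Step 5: +0 fires, +3 burnt (F count now 0)
Fire out after step 5
Initially T: 27, now '.': 35
Total burnt (originally-T cells now '.'): 26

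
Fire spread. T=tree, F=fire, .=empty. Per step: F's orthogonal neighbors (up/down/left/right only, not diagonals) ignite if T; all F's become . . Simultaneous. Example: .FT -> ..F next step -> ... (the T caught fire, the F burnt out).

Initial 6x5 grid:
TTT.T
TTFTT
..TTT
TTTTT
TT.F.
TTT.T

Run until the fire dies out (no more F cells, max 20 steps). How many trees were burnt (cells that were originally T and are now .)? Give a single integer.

Step 1: +5 fires, +2 burnt (F count now 5)
Step 2: +6 fires, +5 burnt (F count now 6)
Step 3: +4 fires, +6 burnt (F count now 4)
Step 4: +2 fires, +4 burnt (F count now 2)
Step 5: +2 fires, +2 burnt (F count now 2)
Step 6: +2 fires, +2 burnt (F count now 2)
Step 7: +0 fires, +2 burnt (F count now 0)
Fire out after step 7
Initially T: 22, now '.': 29
Total burnt (originally-T cells now '.'): 21

Answer: 21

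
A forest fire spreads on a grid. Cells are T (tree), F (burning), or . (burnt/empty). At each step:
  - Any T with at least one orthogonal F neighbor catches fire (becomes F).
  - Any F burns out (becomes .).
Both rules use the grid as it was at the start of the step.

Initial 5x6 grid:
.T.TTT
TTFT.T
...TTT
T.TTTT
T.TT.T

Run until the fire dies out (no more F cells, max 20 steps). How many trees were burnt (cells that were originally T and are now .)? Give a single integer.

Step 1: +2 fires, +1 burnt (F count now 2)
Step 2: +4 fires, +2 burnt (F count now 4)
Step 3: +3 fires, +4 burnt (F count now 3)
Step 4: +5 fires, +3 burnt (F count now 5)
Step 5: +3 fires, +5 burnt (F count now 3)
Step 6: +1 fires, +3 burnt (F count now 1)
Step 7: +0 fires, +1 burnt (F count now 0)
Fire out after step 7
Initially T: 20, now '.': 28
Total burnt (originally-T cells now '.'): 18

Answer: 18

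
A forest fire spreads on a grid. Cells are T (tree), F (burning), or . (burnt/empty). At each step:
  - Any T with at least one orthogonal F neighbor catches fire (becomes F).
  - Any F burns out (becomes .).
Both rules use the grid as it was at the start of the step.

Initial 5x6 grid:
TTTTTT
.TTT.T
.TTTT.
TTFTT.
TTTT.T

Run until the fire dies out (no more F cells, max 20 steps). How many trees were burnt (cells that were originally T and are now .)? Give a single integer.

Answer: 22

Derivation:
Step 1: +4 fires, +1 burnt (F count now 4)
Step 2: +7 fires, +4 burnt (F count now 7)
Step 3: +5 fires, +7 burnt (F count now 5)
Step 4: +2 fires, +5 burnt (F count now 2)
Step 5: +2 fires, +2 burnt (F count now 2)
Step 6: +1 fires, +2 burnt (F count now 1)
Step 7: +1 fires, +1 burnt (F count now 1)
Step 8: +0 fires, +1 burnt (F count now 0)
Fire out after step 8
Initially T: 23, now '.': 29
Total burnt (originally-T cells now '.'): 22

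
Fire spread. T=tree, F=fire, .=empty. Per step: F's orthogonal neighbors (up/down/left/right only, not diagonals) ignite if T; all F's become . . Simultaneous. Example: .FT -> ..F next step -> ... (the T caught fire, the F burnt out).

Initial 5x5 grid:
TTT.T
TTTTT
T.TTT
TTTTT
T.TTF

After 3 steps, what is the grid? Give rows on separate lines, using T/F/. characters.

Step 1: 2 trees catch fire, 1 burn out
  TTT.T
  TTTTT
  T.TTT
  TTTTF
  T.TF.
Step 2: 3 trees catch fire, 2 burn out
  TTT.T
  TTTTT
  T.TTF
  TTTF.
  T.F..
Step 3: 3 trees catch fire, 3 burn out
  TTT.T
  TTTTF
  T.TF.
  TTF..
  T....

TTT.T
TTTTF
T.TF.
TTF..
T....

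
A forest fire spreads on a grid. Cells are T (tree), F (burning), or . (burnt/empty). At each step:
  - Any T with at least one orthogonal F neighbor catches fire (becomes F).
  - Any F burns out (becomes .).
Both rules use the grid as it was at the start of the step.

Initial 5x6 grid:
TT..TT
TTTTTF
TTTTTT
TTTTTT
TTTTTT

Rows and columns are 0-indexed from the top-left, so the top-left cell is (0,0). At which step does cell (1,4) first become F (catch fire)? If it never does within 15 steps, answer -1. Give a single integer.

Step 1: cell (1,4)='F' (+3 fires, +1 burnt)
  -> target ignites at step 1
Step 2: cell (1,4)='.' (+4 fires, +3 burnt)
Step 3: cell (1,4)='.' (+4 fires, +4 burnt)
Step 4: cell (1,4)='.' (+4 fires, +4 burnt)
Step 5: cell (1,4)='.' (+5 fires, +4 burnt)
Step 6: cell (1,4)='.' (+4 fires, +5 burnt)
Step 7: cell (1,4)='.' (+2 fires, +4 burnt)
Step 8: cell (1,4)='.' (+1 fires, +2 burnt)
Step 9: cell (1,4)='.' (+0 fires, +1 burnt)
  fire out at step 9

1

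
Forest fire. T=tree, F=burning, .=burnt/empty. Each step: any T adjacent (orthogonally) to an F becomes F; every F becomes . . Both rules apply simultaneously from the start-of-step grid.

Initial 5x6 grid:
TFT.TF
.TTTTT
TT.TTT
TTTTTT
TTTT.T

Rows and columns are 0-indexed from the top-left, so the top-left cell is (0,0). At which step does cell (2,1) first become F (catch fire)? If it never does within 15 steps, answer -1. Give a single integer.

Step 1: cell (2,1)='T' (+5 fires, +2 burnt)
Step 2: cell (2,1)='F' (+4 fires, +5 burnt)
  -> target ignites at step 2
Step 3: cell (2,1)='.' (+5 fires, +4 burnt)
Step 4: cell (2,1)='.' (+6 fires, +5 burnt)
Step 5: cell (2,1)='.' (+3 fires, +6 burnt)
Step 6: cell (2,1)='.' (+1 fires, +3 burnt)
Step 7: cell (2,1)='.' (+0 fires, +1 burnt)
  fire out at step 7

2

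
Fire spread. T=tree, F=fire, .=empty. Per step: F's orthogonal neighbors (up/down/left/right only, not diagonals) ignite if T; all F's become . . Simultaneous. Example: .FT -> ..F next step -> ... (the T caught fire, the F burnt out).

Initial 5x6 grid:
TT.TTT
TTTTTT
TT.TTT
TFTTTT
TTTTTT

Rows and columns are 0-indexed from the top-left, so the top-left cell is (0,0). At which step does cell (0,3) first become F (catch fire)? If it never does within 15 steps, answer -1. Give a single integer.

Step 1: cell (0,3)='T' (+4 fires, +1 burnt)
Step 2: cell (0,3)='T' (+5 fires, +4 burnt)
Step 3: cell (0,3)='T' (+6 fires, +5 burnt)
Step 4: cell (0,3)='T' (+5 fires, +6 burnt)
Step 5: cell (0,3)='F' (+4 fires, +5 burnt)
  -> target ignites at step 5
Step 6: cell (0,3)='.' (+2 fires, +4 burnt)
Step 7: cell (0,3)='.' (+1 fires, +2 burnt)
Step 8: cell (0,3)='.' (+0 fires, +1 burnt)
  fire out at step 8

5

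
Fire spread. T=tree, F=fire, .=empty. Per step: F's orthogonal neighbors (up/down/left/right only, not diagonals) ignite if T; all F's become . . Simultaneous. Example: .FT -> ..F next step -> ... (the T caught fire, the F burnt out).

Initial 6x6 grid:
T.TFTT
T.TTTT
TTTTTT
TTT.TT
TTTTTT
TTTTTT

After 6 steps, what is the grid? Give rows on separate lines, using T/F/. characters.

Step 1: 3 trees catch fire, 1 burn out
  T.F.FT
  T.TFTT
  TTTTTT
  TTT.TT
  TTTTTT
  TTTTTT
Step 2: 4 trees catch fire, 3 burn out
  T....F
  T.F.FT
  TTTFTT
  TTT.TT
  TTTTTT
  TTTTTT
Step 3: 3 trees catch fire, 4 burn out
  T.....
  T....F
  TTF.FT
  TTT.TT
  TTTTTT
  TTTTTT
Step 4: 4 trees catch fire, 3 burn out
  T.....
  T.....
  TF...F
  TTF.FT
  TTTTTT
  TTTTTT
Step 5: 5 trees catch fire, 4 burn out
  T.....
  T.....
  F.....
  TF...F
  TTFTFT
  TTTTTT
Step 6: 7 trees catch fire, 5 burn out
  T.....
  F.....
  ......
  F.....
  TF.F.F
  TTFTFT

T.....
F.....
......
F.....
TF.F.F
TTFTFT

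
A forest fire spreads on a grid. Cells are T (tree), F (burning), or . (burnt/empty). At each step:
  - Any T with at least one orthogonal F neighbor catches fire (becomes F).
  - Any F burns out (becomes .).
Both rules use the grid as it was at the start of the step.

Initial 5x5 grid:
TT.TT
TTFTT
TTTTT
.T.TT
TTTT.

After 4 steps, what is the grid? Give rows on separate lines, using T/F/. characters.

Step 1: 3 trees catch fire, 1 burn out
  TT.TT
  TF.FT
  TTFTT
  .T.TT
  TTTT.
Step 2: 6 trees catch fire, 3 burn out
  TF.FT
  F...F
  TF.FT
  .T.TT
  TTTT.
Step 3: 6 trees catch fire, 6 burn out
  F...F
  .....
  F...F
  .F.FT
  TTTT.
Step 4: 3 trees catch fire, 6 burn out
  .....
  .....
  .....
  ....F
  TFTF.

.....
.....
.....
....F
TFTF.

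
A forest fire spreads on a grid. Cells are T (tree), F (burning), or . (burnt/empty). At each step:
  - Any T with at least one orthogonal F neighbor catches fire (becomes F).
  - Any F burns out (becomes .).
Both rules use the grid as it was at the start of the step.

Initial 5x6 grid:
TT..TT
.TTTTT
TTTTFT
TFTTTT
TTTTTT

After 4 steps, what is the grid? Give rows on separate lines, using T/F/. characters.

Step 1: 8 trees catch fire, 2 burn out
  TT..TT
  .TTTFT
  TFTF.F
  F.FTFT
  TFTTTT
Step 2: 11 trees catch fire, 8 burn out
  TT..FT
  .FTF.F
  F.F...
  ...F.F
  F.FTFT
Step 3: 5 trees catch fire, 11 burn out
  TF...F
  ..F...
  ......
  ......
  ...F.F
Step 4: 1 trees catch fire, 5 burn out
  F.....
  ......
  ......
  ......
  ......

F.....
......
......
......
......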